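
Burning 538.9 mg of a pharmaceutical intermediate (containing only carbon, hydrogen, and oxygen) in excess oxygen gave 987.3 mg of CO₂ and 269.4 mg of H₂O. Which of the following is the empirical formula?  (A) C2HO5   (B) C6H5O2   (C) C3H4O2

mol C = 0.9873 g CO₂ ÷ 44.009 g/mol = 0.022434 mol
mol H = 2 × 0.2694 g H₂O ÷ 18.015 g/mol = 0.029908 mol
mass O = 0.5389 − (0.26946 + 0.030148) = 0.23930 g → mol O = 0.23930 ÷ 15.999 = 0.014957 mol
Divide by the smallest (0.014957 mol): C 1.500, H 2.000, O 1.000
Multiplying each by 2 gives whole numbers: C 3.00, H 4.00, O 2.00

(C) C3H4O2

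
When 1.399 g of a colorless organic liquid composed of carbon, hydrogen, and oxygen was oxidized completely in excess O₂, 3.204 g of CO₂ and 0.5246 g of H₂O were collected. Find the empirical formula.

mol C = 3.204 g CO₂ ÷ 44.009 g/mol = 0.072803 mol
mol H = 2 × 0.5246 g H₂O ÷ 18.015 g/mol = 0.058240 mol
mass O = 1.399 − (0.87444 + 0.058706) = 0.46585 g → mol O = 0.46585 ÷ 15.999 = 0.029118 mol
Divide by the smallest (0.029118 mol): C 2.500, H 2.000, O 1.000
Multiplying each by 2 gives whole numbers: C 5.00, H 4.00, O 2.00

C5H4O2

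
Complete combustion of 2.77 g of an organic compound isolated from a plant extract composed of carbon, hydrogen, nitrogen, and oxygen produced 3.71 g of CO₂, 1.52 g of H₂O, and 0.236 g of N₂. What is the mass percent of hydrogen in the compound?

mol C = 3.71 g CO₂ ÷ 44.009 g/mol = 0.08430 mol
mol H = 2 × 1.52 g H₂O ÷ 18.015 g/mol = 0.1687 mol
mol N = 2 × 0.236 g N₂ ÷ 28.014 g/mol = 0.01685 mol
mass O = 2.77 − (1.013 + 0.1701 + 0.2360) = 1.351 g → mol O = 1.351 ÷ 15.999 = 0.08447 mol
mass % H = 0.1701 g ÷ 2.77 g × 100%

6.1%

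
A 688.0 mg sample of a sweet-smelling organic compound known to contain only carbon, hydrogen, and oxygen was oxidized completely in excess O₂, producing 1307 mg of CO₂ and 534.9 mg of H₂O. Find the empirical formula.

C7H14O4

mol C = 1.307 g CO₂ ÷ 44.009 g/mol = 0.029698 mol
mol H = 2 × 0.5349 g H₂O ÷ 18.015 g/mol = 0.059384 mol
mass O = 0.6880 − (0.35671 + 0.059859) = 0.27143 g → mol O = 0.27143 ÷ 15.999 = 0.016966 mol
Divide by the smallest (0.016966 mol): C 1.751, H 3.500, O 1.000
Multiplying each by 4 gives whole numbers: C 7.00, H 14.00, O 4.00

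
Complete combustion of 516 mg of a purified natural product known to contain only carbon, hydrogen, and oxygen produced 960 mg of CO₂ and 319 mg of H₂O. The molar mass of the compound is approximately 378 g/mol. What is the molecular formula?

mol C = 0.960 g CO₂ ÷ 44.009 g/mol = 0.02181 mol
mol H = 2 × 0.319 g H₂O ÷ 18.015 g/mol = 0.03541 mol
mass O = 0.516 − (0.2620 + 0.03570) = 0.2183 g → mol O = 0.2183 ÷ 15.999 = 0.01364 mol
Divide by the smallest (0.01364 mol): C 1.599, H 2.596, O 1.000
Multiplying each by 5 gives whole numbers: C 7.99, H 12.98, O 5.00
Empirical formula: C8H13O5
Empirical-formula mass = 189.19 g/mol; 378 ÷ 189.19 ≈ 2, so the molecular formula is C16H26O10.

C16H26O10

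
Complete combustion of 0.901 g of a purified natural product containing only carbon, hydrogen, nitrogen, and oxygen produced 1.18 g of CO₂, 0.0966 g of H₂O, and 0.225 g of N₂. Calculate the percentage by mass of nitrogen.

25.0%

mol C = 1.18 g CO₂ ÷ 44.009 g/mol = 0.02681 mol
mol H = 2 × 0.0966 g H₂O ÷ 18.015 g/mol = 0.01072 mol
mol N = 2 × 0.225 g N₂ ÷ 28.014 g/mol = 0.01606 mol
mass O = 0.901 − (0.3220 + 0.01081 + 0.2250) = 0.3431 g → mol O = 0.3431 ÷ 15.999 = 0.02145 mol
mass % N = 0.2250 g ÷ 0.901 g × 100%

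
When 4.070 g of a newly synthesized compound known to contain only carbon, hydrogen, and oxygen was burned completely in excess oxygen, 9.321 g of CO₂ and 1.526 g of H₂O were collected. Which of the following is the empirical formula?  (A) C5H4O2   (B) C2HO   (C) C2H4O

mol C = 9.321 g CO₂ ÷ 44.009 g/mol = 0.21180 mol
mol H = 2 × 1.526 g H₂O ÷ 18.015 g/mol = 0.16941 mol
mass O = 4.070 − (2.5439 + 0.17077) = 1.3553 g → mol O = 1.3553 ÷ 15.999 = 0.084713 mol
Divide by the smallest (0.084713 mol): C 2.500, H 2.000, O 1.000
Multiplying each by 2 gives whole numbers: C 5.00, H 4.00, O 2.00

(A) C5H4O2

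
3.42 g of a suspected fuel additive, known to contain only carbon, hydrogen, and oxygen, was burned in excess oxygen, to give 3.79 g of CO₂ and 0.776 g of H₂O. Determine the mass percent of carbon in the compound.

30.2%

mol C = 3.79 g CO₂ ÷ 44.009 g/mol = 0.08612 mol
mol H = 2 × 0.776 g H₂O ÷ 18.015 g/mol = 0.08615 mol
mass O = 3.42 − (1.034 + 0.08684) = 2.299 g → mol O = 2.299 ÷ 15.999 = 0.1437 mol
mass % C = 1.034 g ÷ 3.42 g × 100%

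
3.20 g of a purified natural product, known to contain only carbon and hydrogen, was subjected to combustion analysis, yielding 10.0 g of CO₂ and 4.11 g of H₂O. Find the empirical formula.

mol C = 10.0 g CO₂ ÷ 44.009 g/mol = 0.2272 mol
mol H = 2 × 4.11 g H₂O ÷ 18.015 g/mol = 0.4563 mol
Divide by the smallest (0.2272 mol): C 1.000, H 2.008

CH2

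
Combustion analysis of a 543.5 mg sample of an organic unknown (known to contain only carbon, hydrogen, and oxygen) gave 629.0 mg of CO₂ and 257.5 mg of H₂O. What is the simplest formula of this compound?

C2H4O3

mol C = 0.6290 g CO₂ ÷ 44.009 g/mol = 0.014293 mol
mol H = 2 × 0.2575 g H₂O ÷ 18.015 g/mol = 0.028587 mol
mass O = 0.5435 − (0.17167 + 0.028816) = 0.34302 g → mol O = 0.34302 ÷ 15.999 = 0.021440 mol
Divide by the smallest (0.014293 mol): C 1.000, H 2.000, O 1.500
Multiplying each by 2 gives whole numbers: C 2.00, H 4.00, O 3.00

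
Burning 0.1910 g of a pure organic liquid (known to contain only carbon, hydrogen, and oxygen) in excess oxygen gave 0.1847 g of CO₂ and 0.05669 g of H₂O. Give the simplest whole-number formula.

C2H3O4

mol C = 0.1847 g CO₂ ÷ 44.009 g/mol = 0.0041969 mol
mol H = 2 × 0.05669 g H₂O ÷ 18.015 g/mol = 0.0062936 mol
mass O = 0.1910 − (0.050409 + 0.0063440) = 0.13425 g → mol O = 0.13425 ÷ 15.999 = 0.0083910 mol
Divide by the smallest (0.0041969 mol): C 1.000, H 1.500, O 1.999
Multiplying each by 2 gives whole numbers: C 2.00, H 3.00, O 4.00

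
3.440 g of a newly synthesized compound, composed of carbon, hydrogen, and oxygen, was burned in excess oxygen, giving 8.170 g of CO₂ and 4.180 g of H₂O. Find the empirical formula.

C4H10O

mol C = 8.170 g CO₂ ÷ 44.009 g/mol = 0.18564 mol
mol H = 2 × 4.180 g H₂O ÷ 18.015 g/mol = 0.46406 mol
mass O = 3.440 − (2.2298 + 0.46777) = 0.74246 g → mol O = 0.74246 ÷ 15.999 = 0.046407 mol
Divide by the smallest (0.046407 mol): C 4.000, H 10.000, O 1.000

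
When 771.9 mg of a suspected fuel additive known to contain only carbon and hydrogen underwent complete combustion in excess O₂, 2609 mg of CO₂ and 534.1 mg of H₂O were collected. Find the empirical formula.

CH

mol C = 2.609 g CO₂ ÷ 44.009 g/mol = 0.059283 mol
mol H = 2 × 0.5341 g H₂O ÷ 18.015 g/mol = 0.059295 mol
Divide by the smallest (0.059283 mol): C 1.000, H 1.000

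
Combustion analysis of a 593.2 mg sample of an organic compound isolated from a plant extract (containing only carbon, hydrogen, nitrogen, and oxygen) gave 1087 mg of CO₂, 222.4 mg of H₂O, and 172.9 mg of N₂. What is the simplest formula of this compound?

C4H4N2O

mol C = 1.087 g CO₂ ÷ 44.009 g/mol = 0.024699 mol
mol H = 2 × 0.2224 g H₂O ÷ 18.015 g/mol = 0.024691 mol
mol N = 2 × 0.1729 g N₂ ÷ 28.014 g/mol = 0.012344 mol
mass O = 0.5932 − (0.29667 + 0.024888 + 0.17290) = 0.098746 g → mol O = 0.098746 ÷ 15.999 = 0.0061720 mol
Divide by the smallest (0.0061720 mol): C 4.002, H 4.000, N 2.000, O 1.000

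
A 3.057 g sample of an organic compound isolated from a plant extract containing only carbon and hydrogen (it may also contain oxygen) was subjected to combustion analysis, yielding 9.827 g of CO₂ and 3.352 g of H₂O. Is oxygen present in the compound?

no

mol C = 9.827 g CO₂ ÷ 44.009 g/mol = 0.22330 mol
mol H = 2 × 3.352 g H₂O ÷ 18.015 g/mol = 0.37213 mol
C and H together account for 3.0571 g — essentially the entire 3.057 g sample — so the compound contains no oxygen.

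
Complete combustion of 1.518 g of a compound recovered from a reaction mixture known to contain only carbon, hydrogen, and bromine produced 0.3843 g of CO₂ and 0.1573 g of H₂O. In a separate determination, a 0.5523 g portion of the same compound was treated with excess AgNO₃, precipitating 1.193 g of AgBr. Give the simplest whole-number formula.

CH2Br2

mol C = 0.3843 g CO₂ ÷ 44.009 g/mol = 0.0087323 mol
mol H = 2 × 0.1573 g H₂O ÷ 18.015 g/mol = 0.017463 mol
From the AgBr data: mol Br per gram of compound = (1.193 ÷ 187.772) ÷ 0.5523 = 0.011504 mol/g, so in the 1.518 g combustion sample mol Br = 0.017462 mol
Divide by the smallest (0.0087323 mol): C 1.000, H 2.000, Br 2.000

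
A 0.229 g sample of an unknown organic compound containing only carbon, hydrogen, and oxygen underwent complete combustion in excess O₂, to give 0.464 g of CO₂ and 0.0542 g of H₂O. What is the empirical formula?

mol C = 0.464 g CO₂ ÷ 44.009 g/mol = 0.01054 mol
mol H = 2 × 0.0542 g H₂O ÷ 18.015 g/mol = 0.006017 mol
mass O = 0.229 − (0.1266 + 0.006065) = 0.09630 g → mol O = 0.09630 ÷ 15.999 = 0.006019 mol
Divide by the smallest (0.006017 mol): C 1.752, H 1.000, O 1.000
Multiplying each by 4 gives whole numbers: C 7.01, H 4.00, O 4.00

C7H4O4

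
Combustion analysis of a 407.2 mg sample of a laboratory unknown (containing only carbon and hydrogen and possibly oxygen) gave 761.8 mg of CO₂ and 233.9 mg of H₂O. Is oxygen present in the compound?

mol C = 0.7618 g CO₂ ÷ 44.009 g/mol = 0.017310 mol
mol H = 2 × 0.2339 g H₂O ÷ 18.015 g/mol = 0.025967 mol
C and H account for only 0.23409 g of the 0.4072 g sample; the remaining 0.17311 g must be oxygen.

yes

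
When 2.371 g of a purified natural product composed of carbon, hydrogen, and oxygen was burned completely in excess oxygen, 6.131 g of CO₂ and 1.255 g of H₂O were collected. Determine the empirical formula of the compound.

mol C = 6.131 g CO₂ ÷ 44.009 g/mol = 0.13931 mol
mol H = 2 × 1.255 g H₂O ÷ 18.015 g/mol = 0.13933 mol
mass O = 2.371 − (1.6733 + 0.14044) = 0.55728 g → mol O = 0.55728 ÷ 15.999 = 0.034832 mol
Divide by the smallest (0.034832 mol): C 4.000, H 4.000, O 1.000

C4H4O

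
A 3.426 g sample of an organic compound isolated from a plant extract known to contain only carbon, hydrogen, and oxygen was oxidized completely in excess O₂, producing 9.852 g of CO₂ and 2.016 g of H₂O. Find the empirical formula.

mol C = 9.852 g CO₂ ÷ 44.009 g/mol = 0.22386 mol
mol H = 2 × 2.016 g H₂O ÷ 18.015 g/mol = 0.22381 mol
mass O = 3.426 − (2.6888 + 0.22560) = 0.51157 g → mol O = 0.51157 ÷ 15.999 = 0.031975 mol
Divide by the smallest (0.031975 mol): C 7.001, H 7.000, O 1.000

C7H7O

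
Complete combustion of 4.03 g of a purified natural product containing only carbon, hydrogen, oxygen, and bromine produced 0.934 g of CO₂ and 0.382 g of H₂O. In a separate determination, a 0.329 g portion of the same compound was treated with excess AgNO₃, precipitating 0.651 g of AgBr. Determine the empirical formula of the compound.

mol C = 0.934 g CO₂ ÷ 44.009 g/mol = 0.02122 mol
mol H = 2 × 0.382 g H₂O ÷ 18.015 g/mol = 0.04241 mol
From the AgBr data: mol Br per gram of compound = (0.651 ÷ 187.772) ÷ 0.329 = 0.01054 mol/g, so in the 4.03 g combustion sample mol Br = 0.04247 mol
mass O = 4.03 − (0.2549 + 0.04275 + 3.393) = 0.3390 g → mol O = 0.3390 ÷ 15.999 = 0.02119 mol
Divide by the smallest (0.02119 mol): C 1.002, H 2.001, Br 2.004, O 1.000

CH2Br2O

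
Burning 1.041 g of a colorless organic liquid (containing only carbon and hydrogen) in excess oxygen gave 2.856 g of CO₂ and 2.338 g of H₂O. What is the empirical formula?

mol C = 2.856 g CO₂ ÷ 44.009 g/mol = 0.064896 mol
mol H = 2 × 2.338 g H₂O ÷ 18.015 g/mol = 0.25956 mol
Divide by the smallest (0.064896 mol): C 1.000, H 4.000

CH4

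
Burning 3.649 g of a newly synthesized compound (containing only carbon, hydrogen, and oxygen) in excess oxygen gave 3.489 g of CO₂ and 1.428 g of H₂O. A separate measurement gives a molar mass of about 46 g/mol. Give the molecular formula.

mol C = 3.489 g CO₂ ÷ 44.009 g/mol = 0.079279 mol
mol H = 2 × 1.428 g H₂O ÷ 18.015 g/mol = 0.15853 mol
mass O = 3.649 − (0.95222 + 0.15980) = 2.5370 g → mol O = 2.5370 ÷ 15.999 = 0.15857 mol
Divide by the smallest (0.079279 mol): C 1.000, H 2.000, O 2.000
Empirical formula: CH2O2
Empirical-formula mass = 46.02 g/mol; 46 ÷ 46.02 ≈ 1, so the molecular formula is CH2O2.

CH2O2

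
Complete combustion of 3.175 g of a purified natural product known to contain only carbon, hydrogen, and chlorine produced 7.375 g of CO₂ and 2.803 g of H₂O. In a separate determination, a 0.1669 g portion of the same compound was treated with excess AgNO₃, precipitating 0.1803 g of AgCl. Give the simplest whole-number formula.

C7H13Cl

mol C = 7.375 g CO₂ ÷ 44.009 g/mol = 0.16758 mol
mol H = 2 × 2.803 g H₂O ÷ 18.015 g/mol = 0.31119 mol
From the AgCl data: mol Cl per gram of compound = (0.1803 ÷ 143.318) ÷ 0.1669 = 0.0075377 mol/g, so in the 3.175 g combustion sample mol Cl = 0.023932 mol
Divide by the smallest (0.023932 mol): C 7.002, H 13.003, Cl 1.000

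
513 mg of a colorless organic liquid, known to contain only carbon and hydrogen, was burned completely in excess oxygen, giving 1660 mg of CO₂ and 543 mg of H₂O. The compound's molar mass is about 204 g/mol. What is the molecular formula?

C15H24

mol C = 1.66 g CO₂ ÷ 44.009 g/mol = 0.03772 mol
mol H = 2 × 0.543 g H₂O ÷ 18.015 g/mol = 0.06028 mol
Divide by the smallest (0.03772 mol): C 1.000, H 1.598
Multiplying each by 5 gives whole numbers: C 5.00, H 7.99
Empirical formula: C5H8
Empirical-formula mass = 68.12 g/mol; 204 ÷ 68.12 ≈ 3, so the molecular formula is C15H24.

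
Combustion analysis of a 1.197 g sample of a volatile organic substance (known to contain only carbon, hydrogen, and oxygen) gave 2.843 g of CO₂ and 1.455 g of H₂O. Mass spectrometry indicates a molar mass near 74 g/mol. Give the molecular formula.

C4H10O

mol C = 2.843 g CO₂ ÷ 44.009 g/mol = 0.064600 mol
mol H = 2 × 1.455 g H₂O ÷ 18.015 g/mol = 0.16153 mol
mass O = 1.197 − (0.77592 + 0.16282) = 0.25826 g → mol O = 0.25826 ÷ 15.999 = 0.016142 mol
Divide by the smallest (0.016142 mol): C 4.002, H 10.007, O 1.000
Empirical formula: C4H10O
Empirical-formula mass = 74.12 g/mol; 74 ÷ 74.12 ≈ 1, so the molecular formula is C4H10O.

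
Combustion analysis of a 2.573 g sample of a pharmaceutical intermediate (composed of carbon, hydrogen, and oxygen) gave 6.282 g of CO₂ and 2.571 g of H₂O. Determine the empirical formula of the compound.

C4H8O

mol C = 6.282 g CO₂ ÷ 44.009 g/mol = 0.14274 mol
mol H = 2 × 2.571 g H₂O ÷ 18.015 g/mol = 0.28543 mol
mass O = 2.573 − (1.7145 + 0.28771) = 0.57080 g → mol O = 0.57080 ÷ 15.999 = 0.035677 mol
Divide by the smallest (0.035677 mol): C 4.001, H 8.000, O 1.000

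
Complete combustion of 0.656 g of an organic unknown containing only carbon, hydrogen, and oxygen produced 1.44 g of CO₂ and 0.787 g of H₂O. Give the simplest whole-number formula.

mol C = 1.44 g CO₂ ÷ 44.009 g/mol = 0.03272 mol
mol H = 2 × 0.787 g H₂O ÷ 18.015 g/mol = 0.08737 mol
mass O = 0.656 − (0.3930 + 0.08807) = 0.1749 g → mol O = 0.1749 ÷ 15.999 = 0.01093 mol
Divide by the smallest (0.01093 mol): C 2.993, H 7.991, O 1.000

C3H8O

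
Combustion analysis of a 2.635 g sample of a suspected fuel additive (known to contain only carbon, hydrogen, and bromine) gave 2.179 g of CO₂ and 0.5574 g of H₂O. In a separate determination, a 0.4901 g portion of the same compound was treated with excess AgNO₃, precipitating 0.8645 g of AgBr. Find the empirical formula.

C4H5Br2

mol C = 2.179 g CO₂ ÷ 44.009 g/mol = 0.049513 mol
mol H = 2 × 0.5574 g H₂O ÷ 18.015 g/mol = 0.061882 mol
From the AgBr data: mol Br per gram of compound = (0.8645 ÷ 187.772) ÷ 0.4901 = 0.0093940 mol/g, so in the 2.635 g combustion sample mol Br = 0.024753 mol
Divide by the smallest (0.024753 mol): C 2.000, H 2.500, Br 1.000
Multiplying each by 2 gives whole numbers: C 4.00, H 5.00, Br 2.00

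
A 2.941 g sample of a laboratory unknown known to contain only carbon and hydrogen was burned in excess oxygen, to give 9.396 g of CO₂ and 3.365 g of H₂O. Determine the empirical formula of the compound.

C4H7

mol C = 9.396 g CO₂ ÷ 44.009 g/mol = 0.21350 mol
mol H = 2 × 3.365 g H₂O ÷ 18.015 g/mol = 0.37358 mol
Divide by the smallest (0.21350 mol): C 1.000, H 1.750
Multiplying each by 4 gives whole numbers: C 4.00, H 7.00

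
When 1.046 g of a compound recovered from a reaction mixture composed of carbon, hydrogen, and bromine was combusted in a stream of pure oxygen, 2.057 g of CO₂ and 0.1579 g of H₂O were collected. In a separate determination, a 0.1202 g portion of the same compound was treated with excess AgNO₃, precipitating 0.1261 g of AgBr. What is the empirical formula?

mol C = 2.057 g CO₂ ÷ 44.009 g/mol = 0.046740 mol
mol H = 2 × 0.1579 g H₂O ÷ 18.015 g/mol = 0.017530 mol
From the AgBr data: mol Br per gram of compound = (0.1261 ÷ 187.772) ÷ 0.1202 = 0.0055870 mol/g, so in the 1.046 g combustion sample mol Br = 0.0058440 mol
Divide by the smallest (0.0058440 mol): C 7.998, H 3.000, Br 1.000

C8H3Br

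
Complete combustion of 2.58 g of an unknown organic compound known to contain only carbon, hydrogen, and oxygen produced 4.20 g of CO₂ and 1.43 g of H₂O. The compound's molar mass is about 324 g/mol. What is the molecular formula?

mol C = 4.20 g CO₂ ÷ 44.009 g/mol = 0.09544 mol
mol H = 2 × 1.43 g H₂O ÷ 18.015 g/mol = 0.1588 mol
mass O = 2.58 − (1.146 + 0.1600) = 1.274 g → mol O = 1.274 ÷ 15.999 = 0.07961 mol
Divide by the smallest (0.07961 mol): C 1.199, H 1.994, O 1.000
Multiplying each by 5 gives whole numbers: C 5.99, H 9.97, O 5.00
Empirical formula: C6H10O5
Empirical-formula mass = 162.14 g/mol; 324 ÷ 162.14 ≈ 2, so the molecular formula is C12H20O10.

C12H20O10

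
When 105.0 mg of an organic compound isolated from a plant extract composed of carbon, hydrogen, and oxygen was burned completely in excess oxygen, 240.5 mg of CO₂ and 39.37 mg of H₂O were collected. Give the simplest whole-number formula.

C5H4O2

mol C = 0.2405 g CO₂ ÷ 44.009 g/mol = 0.0054648 mol
mol H = 2 × 0.03937 g H₂O ÷ 18.015 g/mol = 0.0043708 mol
mass O = 0.1050 − (0.065638 + 0.0044058) = 0.034957 g → mol O = 0.034957 ÷ 15.999 = 0.0021849 mol
Divide by the smallest (0.0021849 mol): C 2.501, H 2.000, O 1.000
Multiplying each by 2 gives whole numbers: C 5.00, H 4.00, O 2.00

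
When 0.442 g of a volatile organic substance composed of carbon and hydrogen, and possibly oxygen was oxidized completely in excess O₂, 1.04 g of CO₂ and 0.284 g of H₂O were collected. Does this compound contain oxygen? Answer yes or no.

yes

mol C = 1.04 g CO₂ ÷ 44.009 g/mol = 0.02363 mol
mol H = 2 × 0.284 g H₂O ÷ 18.015 g/mol = 0.03153 mol
C and H account for only 0.3156 g of the 0.442 g sample; the remaining 0.1264 g must be oxygen.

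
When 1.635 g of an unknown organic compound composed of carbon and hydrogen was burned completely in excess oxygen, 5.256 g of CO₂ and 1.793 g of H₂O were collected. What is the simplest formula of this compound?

mol C = 5.256 g CO₂ ÷ 44.009 g/mol = 0.11943 mol
mol H = 2 × 1.793 g H₂O ÷ 18.015 g/mol = 0.19906 mol
Divide by the smallest (0.11943 mol): C 1.000, H 1.667
Multiplying each by 3 gives whole numbers: C 3.00, H 5.00

C3H5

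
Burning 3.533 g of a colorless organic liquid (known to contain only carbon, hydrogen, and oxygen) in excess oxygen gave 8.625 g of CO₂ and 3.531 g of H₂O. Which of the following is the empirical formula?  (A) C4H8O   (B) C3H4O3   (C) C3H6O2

(A) C4H8O

mol C = 8.625 g CO₂ ÷ 44.009 g/mol = 0.19598 mol
mol H = 2 × 3.531 g H₂O ÷ 18.015 g/mol = 0.39201 mol
mass O = 3.533 − (2.3539 + 0.39514) = 0.78391 g → mol O = 0.78391 ÷ 15.999 = 0.048997 mol
Divide by the smallest (0.048997 mol): C 4.000, H 8.001, O 1.000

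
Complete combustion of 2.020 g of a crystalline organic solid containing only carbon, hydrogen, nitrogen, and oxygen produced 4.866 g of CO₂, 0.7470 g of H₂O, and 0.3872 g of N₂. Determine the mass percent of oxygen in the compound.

mol C = 4.866 g CO₂ ÷ 44.009 g/mol = 0.11057 mol
mol H = 2 × 0.7470 g H₂O ÷ 18.015 g/mol = 0.082931 mol
mol N = 2 × 0.3872 g N₂ ÷ 28.014 g/mol = 0.027643 mol
mass O = 2.020 − (1.3280 + 0.083594 + 0.38720) = 0.22117 g → mol O = 0.22117 ÷ 15.999 = 0.013824 mol
mass % O = 0.22117 g ÷ 2.020 g × 100%

10.95%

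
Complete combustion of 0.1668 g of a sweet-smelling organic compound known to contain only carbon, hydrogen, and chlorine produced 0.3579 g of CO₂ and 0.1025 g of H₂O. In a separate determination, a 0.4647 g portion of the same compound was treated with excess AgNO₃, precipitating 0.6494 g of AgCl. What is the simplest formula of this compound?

C5H7Cl

mol C = 0.3579 g CO₂ ÷ 44.009 g/mol = 0.0081324 mol
mol H = 2 × 0.1025 g H₂O ÷ 18.015 g/mol = 0.011379 mol
From the AgCl data: mol Cl per gram of compound = (0.6494 ÷ 143.318) ÷ 0.4647 = 0.0097508 mol/g, so in the 0.1668 g combustion sample mol Cl = 0.0016264 mol
Divide by the smallest (0.0016264 mol): C 5.000, H 6.997, Cl 1.000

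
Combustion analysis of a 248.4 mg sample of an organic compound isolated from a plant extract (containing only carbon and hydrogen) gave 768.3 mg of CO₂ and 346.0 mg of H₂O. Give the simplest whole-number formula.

C5H11

mol C = 0.7683 g CO₂ ÷ 44.009 g/mol = 0.017458 mol
mol H = 2 × 0.3460 g H₂O ÷ 18.015 g/mol = 0.038412 mol
Divide by the smallest (0.017458 mol): C 1.000, H 2.200
Multiplying each by 5 gives whole numbers: C 5.00, H 11.00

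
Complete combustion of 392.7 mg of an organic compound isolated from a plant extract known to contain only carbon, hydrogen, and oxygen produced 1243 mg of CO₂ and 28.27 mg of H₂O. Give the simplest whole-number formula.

mol C = 1.243 g CO₂ ÷ 44.009 g/mol = 0.028244 mol
mol H = 2 × 0.02827 g H₂O ÷ 18.015 g/mol = 0.0031385 mol
mass O = 0.3927 − (0.33924 + 0.0031636) = 0.050295 g → mol O = 0.050295 ÷ 15.999 = 0.0031436 mol
Divide by the smallest (0.0031385 mol): C 8.999, H 1.000, O 1.002

C9HO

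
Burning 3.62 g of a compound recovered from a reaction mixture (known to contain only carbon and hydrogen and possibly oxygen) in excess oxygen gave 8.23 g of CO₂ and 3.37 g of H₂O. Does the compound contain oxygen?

mol C = 8.23 g CO₂ ÷ 44.009 g/mol = 0.1870 mol
mol H = 2 × 3.37 g H₂O ÷ 18.015 g/mol = 0.3741 mol
C and H account for only 2.623 g of the 3.62 g sample; the remaining 0.9967 g must be oxygen.

yes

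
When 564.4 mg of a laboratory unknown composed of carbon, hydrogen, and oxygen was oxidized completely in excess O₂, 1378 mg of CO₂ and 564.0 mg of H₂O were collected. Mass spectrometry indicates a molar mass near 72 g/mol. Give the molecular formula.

C4H8O

mol C = 1.378 g CO₂ ÷ 44.009 g/mol = 0.031312 mol
mol H = 2 × 0.5640 g H₂O ÷ 18.015 g/mol = 0.062614 mol
mass O = 0.5644 − (0.37609 + 0.063115) = 0.12520 g → mol O = 0.12520 ÷ 15.999 = 0.0078254 mol
Divide by the smallest (0.0078254 mol): C 4.001, H 8.001, O 1.000
Empirical formula: C4H8O
Empirical-formula mass = 72.11 g/mol; 72 ÷ 72.11 ≈ 1, so the molecular formula is C4H8O.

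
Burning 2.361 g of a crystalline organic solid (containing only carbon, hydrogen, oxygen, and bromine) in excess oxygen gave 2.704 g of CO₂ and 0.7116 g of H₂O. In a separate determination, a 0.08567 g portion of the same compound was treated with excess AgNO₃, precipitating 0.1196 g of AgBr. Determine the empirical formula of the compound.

mol C = 2.704 g CO₂ ÷ 44.009 g/mol = 0.061442 mol
mol H = 2 × 0.7116 g H₂O ÷ 18.015 g/mol = 0.079001 mol
From the AgBr data: mol Br per gram of compound = (0.1196 ÷ 187.772) ÷ 0.08567 = 0.0074348 mol/g, so in the 2.361 g combustion sample mol Br = 0.017554 mol
mass O = 2.361 − (0.73798 + 0.079633 + 1.4026) = 0.14078 g → mol O = 0.14078 ÷ 15.999 = 0.0087993 mol
Divide by the smallest (0.0087993 mol): C 6.983, H 8.978, Br 1.995, O 1.000

C7H9Br2O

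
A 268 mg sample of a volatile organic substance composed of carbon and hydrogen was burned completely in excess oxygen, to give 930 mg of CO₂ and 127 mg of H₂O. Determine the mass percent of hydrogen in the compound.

mol C = 0.930 g CO₂ ÷ 44.009 g/mol = 0.02113 mol
mol H = 2 × 0.127 g H₂O ÷ 18.015 g/mol = 0.01410 mol
mass % H = 0.01421 g ÷ 0.268 g × 100%

5.3%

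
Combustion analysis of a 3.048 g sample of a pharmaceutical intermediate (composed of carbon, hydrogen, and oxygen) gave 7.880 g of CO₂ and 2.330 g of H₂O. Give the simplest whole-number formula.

mol C = 7.880 g CO₂ ÷ 44.009 g/mol = 0.17905 mol
mol H = 2 × 2.330 g H₂O ÷ 18.015 g/mol = 0.25867 mol
mass O = 3.048 − (2.1506 + 0.26074) = 0.63664 g → mol O = 0.63664 ÷ 15.999 = 0.039792 mol
Divide by the smallest (0.039792 mol): C 4.500, H 6.501, O 1.000
Multiplying each by 2 gives whole numbers: C 9.00, H 13.00, O 2.00

C9H13O2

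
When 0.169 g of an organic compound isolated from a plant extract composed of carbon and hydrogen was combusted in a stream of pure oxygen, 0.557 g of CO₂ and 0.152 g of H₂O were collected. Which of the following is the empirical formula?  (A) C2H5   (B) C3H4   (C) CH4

(B) C3H4

mol C = 0.557 g CO₂ ÷ 44.009 g/mol = 0.01266 mol
mol H = 2 × 0.152 g H₂O ÷ 18.015 g/mol = 0.01687 mol
Divide by the smallest (0.01266 mol): C 1.000, H 1.333
Multiplying each by 3 gives whole numbers: C 3.00, H 4.00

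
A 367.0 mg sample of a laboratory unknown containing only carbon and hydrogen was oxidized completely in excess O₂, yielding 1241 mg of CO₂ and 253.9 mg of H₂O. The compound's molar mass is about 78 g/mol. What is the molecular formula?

mol C = 1.241 g CO₂ ÷ 44.009 g/mol = 0.028199 mol
mol H = 2 × 0.2539 g H₂O ÷ 18.015 g/mol = 0.028188 mol
Divide by the smallest (0.028188 mol): C 1.000, H 1.000
Empirical formula: CH
Empirical-formula mass = 13.02 g/mol; 78 ÷ 13.02 ≈ 6, so the molecular formula is C6H6.

C6H6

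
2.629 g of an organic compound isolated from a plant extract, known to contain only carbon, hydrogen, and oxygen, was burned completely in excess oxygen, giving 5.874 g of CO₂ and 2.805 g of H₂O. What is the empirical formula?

C3H7O

mol C = 5.874 g CO₂ ÷ 44.009 g/mol = 0.13347 mol
mol H = 2 × 2.805 g H₂O ÷ 18.015 g/mol = 0.31141 mol
mass O = 2.629 − (1.6031 + 0.31390) = 0.71196 g → mol O = 0.71196 ÷ 15.999 = 0.044500 mol
Divide by the smallest (0.044500 mol): C 2.999, H 6.998, O 1.000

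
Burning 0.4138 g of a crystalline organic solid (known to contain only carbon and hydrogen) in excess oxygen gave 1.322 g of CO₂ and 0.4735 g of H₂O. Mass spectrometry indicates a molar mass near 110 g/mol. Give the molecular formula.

mol C = 1.322 g CO₂ ÷ 44.009 g/mol = 0.030039 mol
mol H = 2 × 0.4735 g H₂O ÷ 18.015 g/mol = 0.052567 mol
Divide by the smallest (0.030039 mol): C 1.000, H 1.750
Multiplying each by 4 gives whole numbers: C 4.00, H 7.00
Empirical formula: C4H7
Empirical-formula mass = 55.10 g/mol; 110 ÷ 55.10 ≈ 2, so the molecular formula is C8H14.

C8H14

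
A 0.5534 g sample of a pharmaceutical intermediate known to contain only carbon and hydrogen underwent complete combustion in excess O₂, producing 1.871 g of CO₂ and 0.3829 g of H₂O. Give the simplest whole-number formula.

CH

mol C = 1.871 g CO₂ ÷ 44.009 g/mol = 0.042514 mol
mol H = 2 × 0.3829 g H₂O ÷ 18.015 g/mol = 0.042509 mol
Divide by the smallest (0.042509 mol): C 1.000, H 1.000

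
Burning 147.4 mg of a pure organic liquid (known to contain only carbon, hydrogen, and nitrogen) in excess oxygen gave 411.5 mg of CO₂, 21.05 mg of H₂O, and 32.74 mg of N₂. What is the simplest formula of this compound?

C4HN

mol C = 0.4115 g CO₂ ÷ 44.009 g/mol = 0.0093504 mol
mol H = 2 × 0.02105 g H₂O ÷ 18.015 g/mol = 0.0023369 mol
mol N = 2 × 0.03274 g N₂ ÷ 28.014 g/mol = 0.0023374 mol
Divide by the smallest (0.0023369 mol): C 4.001, H 1.000, N 1.000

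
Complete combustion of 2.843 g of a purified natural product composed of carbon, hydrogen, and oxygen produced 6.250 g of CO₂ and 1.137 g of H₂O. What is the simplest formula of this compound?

C9H8O4

mol C = 6.250 g CO₂ ÷ 44.009 g/mol = 0.14202 mol
mol H = 2 × 1.137 g H₂O ÷ 18.015 g/mol = 0.12623 mol
mass O = 2.843 − (1.7058 + 0.12724) = 1.0100 g → mol O = 1.0100 ÷ 15.999 = 0.063129 mol
Divide by the smallest (0.063129 mol): C 2.250, H 2.000, O 1.000
Multiplying each by 4 gives whole numbers: C 9.00, H 8.00, O 4.00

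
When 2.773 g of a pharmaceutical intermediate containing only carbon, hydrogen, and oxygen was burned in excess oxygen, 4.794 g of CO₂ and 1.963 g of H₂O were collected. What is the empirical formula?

C7H14O5

mol C = 4.794 g CO₂ ÷ 44.009 g/mol = 0.10893 mol
mol H = 2 × 1.963 g H₂O ÷ 18.015 g/mol = 0.21793 mol
mass O = 2.773 − (1.3084 + 0.21967) = 1.2449 g → mol O = 1.2449 ÷ 15.999 = 0.077814 mol
Divide by the smallest (0.077814 mol): C 1.400, H 2.801, O 1.000
Multiplying each by 5 gives whole numbers: C 7.00, H 14.00, O 5.00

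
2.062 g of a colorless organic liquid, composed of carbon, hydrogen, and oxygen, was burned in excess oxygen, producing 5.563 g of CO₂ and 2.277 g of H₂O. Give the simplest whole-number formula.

C7H14O

mol C = 5.563 g CO₂ ÷ 44.009 g/mol = 0.12641 mol
mol H = 2 × 2.277 g H₂O ÷ 18.015 g/mol = 0.25279 mol
mass O = 2.062 − (1.5183 + 0.25481) = 0.28893 g → mol O = 0.28893 ÷ 15.999 = 0.018059 mol
Divide by the smallest (0.018059 mol): C 7.000, H 13.998, O 1.000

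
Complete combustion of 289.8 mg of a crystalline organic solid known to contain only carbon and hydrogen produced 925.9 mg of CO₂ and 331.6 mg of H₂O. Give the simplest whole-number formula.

mol C = 0.9259 g CO₂ ÷ 44.009 g/mol = 0.021039 mol
mol H = 2 × 0.3316 g H₂O ÷ 18.015 g/mol = 0.036814 mol
Divide by the smallest (0.021039 mol): C 1.000, H 1.750
Multiplying each by 4 gives whole numbers: C 4.00, H 7.00

C4H7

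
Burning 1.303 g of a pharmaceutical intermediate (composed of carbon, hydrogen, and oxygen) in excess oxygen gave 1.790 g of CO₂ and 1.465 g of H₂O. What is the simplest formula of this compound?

mol C = 1.790 g CO₂ ÷ 44.009 g/mol = 0.040673 mol
mol H = 2 × 1.465 g H₂O ÷ 18.015 g/mol = 0.16264 mol
mass O = 1.303 − (0.48853 + 0.16394) = 0.65053 g → mol O = 0.65053 ÷ 15.999 = 0.040660 mol
Divide by the smallest (0.040660 mol): C 1.000, H 4.000, O 1.000

CH4O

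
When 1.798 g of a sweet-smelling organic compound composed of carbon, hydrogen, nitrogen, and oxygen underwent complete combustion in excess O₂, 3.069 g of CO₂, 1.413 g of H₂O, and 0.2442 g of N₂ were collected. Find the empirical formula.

C4H9NO2

mol C = 3.069 g CO₂ ÷ 44.009 g/mol = 0.069736 mol
mol H = 2 × 1.413 g H₂O ÷ 18.015 g/mol = 0.15687 mol
mol N = 2 × 0.2442 g N₂ ÷ 28.014 g/mol = 0.017434 mol
mass O = 1.798 − (0.83760 + 0.15812 + 0.24420) = 0.55808 g → mol O = 0.55808 ÷ 15.999 = 0.034882 mol
Divide by the smallest (0.017434 mol): C 4.000, H 8.998, N 1.000, O 2.001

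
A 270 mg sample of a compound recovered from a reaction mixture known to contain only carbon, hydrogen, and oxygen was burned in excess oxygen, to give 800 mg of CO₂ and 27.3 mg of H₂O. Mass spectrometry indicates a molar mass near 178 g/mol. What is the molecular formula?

mol C = 0.800 g CO₂ ÷ 44.009 g/mol = 0.01818 mol
mol H = 2 × 0.0273 g H₂O ÷ 18.015 g/mol = 0.003031 mol
mass O = 0.270 − (0.2183 + 0.003055) = 0.04861 g → mol O = 0.04861 ÷ 15.999 = 0.003038 mol
Divide by the smallest (0.003031 mol): C 5.998, H 1.000, O 1.002
Empirical formula: C6HO
Empirical-formula mass = 89.07 g/mol; 178 ÷ 89.07 ≈ 2, so the molecular formula is C12H2O2.

C12H2O2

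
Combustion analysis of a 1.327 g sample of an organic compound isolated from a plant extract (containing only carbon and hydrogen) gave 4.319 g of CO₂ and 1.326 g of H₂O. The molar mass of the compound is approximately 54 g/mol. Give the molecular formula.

C4H6

mol C = 4.319 g CO₂ ÷ 44.009 g/mol = 0.098139 mol
mol H = 2 × 1.326 g H₂O ÷ 18.015 g/mol = 0.14721 mol
Divide by the smallest (0.098139 mol): C 1.000, H 1.500
Multiplying each by 2 gives whole numbers: C 2.00, H 3.00
Empirical formula: C2H3
Empirical-formula mass = 27.05 g/mol; 54 ÷ 27.05 ≈ 2, so the molecular formula is C4H6.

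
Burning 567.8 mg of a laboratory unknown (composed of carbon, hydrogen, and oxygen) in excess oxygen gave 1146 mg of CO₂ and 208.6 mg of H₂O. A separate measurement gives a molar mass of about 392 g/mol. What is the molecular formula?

C18H16O10

mol C = 1.146 g CO₂ ÷ 44.009 g/mol = 0.026040 mol
mol H = 2 × 0.2086 g H₂O ÷ 18.015 g/mol = 0.023158 mol
mass O = 0.5678 − (0.31277 + 0.023344) = 0.23169 g → mol O = 0.23169 ÷ 15.999 = 0.014481 mol
Divide by the smallest (0.014481 mol): C 1.798, H 1.599, O 1.000
Multiplying each by 5 gives whole numbers: C 8.99, H 8.00, O 5.00
Empirical formula: C9H8O5
Empirical-formula mass = 196.16 g/mol; 392 ÷ 196.16 ≈ 2, so the molecular formula is C18H16O10.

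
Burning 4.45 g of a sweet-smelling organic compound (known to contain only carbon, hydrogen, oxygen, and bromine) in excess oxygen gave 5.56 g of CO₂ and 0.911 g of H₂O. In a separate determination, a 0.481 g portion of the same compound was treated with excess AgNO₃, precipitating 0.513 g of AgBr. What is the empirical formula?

C5H4BrO2

mol C = 5.56 g CO₂ ÷ 44.009 g/mol = 0.1263 mol
mol H = 2 × 0.911 g H₂O ÷ 18.015 g/mol = 0.1011 mol
From the AgBr data: mol Br per gram of compound = (0.513 ÷ 187.772) ÷ 0.481 = 0.005680 mol/g, so in the 4.45 g combustion sample mol Br = 0.02528 mol
mass O = 4.45 − (1.517 + 0.1019 + 2.020) = 0.8110 g → mol O = 0.8110 ÷ 15.999 = 0.05069 mol
Divide by the smallest (0.02528 mol): C 4.998, H 4.001, Br 1.000, O 2.005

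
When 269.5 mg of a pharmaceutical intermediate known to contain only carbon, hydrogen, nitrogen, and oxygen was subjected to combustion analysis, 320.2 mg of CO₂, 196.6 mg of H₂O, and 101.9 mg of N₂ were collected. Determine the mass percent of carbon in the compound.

32.43%

mol C = 0.3202 g CO₂ ÷ 44.009 g/mol = 0.0072758 mol
mol H = 2 × 0.1966 g H₂O ÷ 18.015 g/mol = 0.021826 mol
mol N = 2 × 0.1019 g N₂ ÷ 28.014 g/mol = 0.0072749 mol
mass O = 0.2695 − (0.087389 + 0.022001 + 0.10190) = 0.058210 g → mol O = 0.058210 ÷ 15.999 = 0.0036383 mol
mass % C = 0.087389 g ÷ 0.2695 g × 100%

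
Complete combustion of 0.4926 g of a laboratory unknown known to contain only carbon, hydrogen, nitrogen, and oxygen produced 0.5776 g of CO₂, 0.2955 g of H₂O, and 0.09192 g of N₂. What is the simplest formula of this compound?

mol C = 0.5776 g CO₂ ÷ 44.009 g/mol = 0.013125 mol
mol H = 2 × 0.2955 g H₂O ÷ 18.015 g/mol = 0.032806 mol
mol N = 2 × 0.09192 g N₂ ÷ 28.014 g/mol = 0.0065624 mol
mass O = 0.4926 − (0.15764 + 0.033068 + 0.091920) = 0.20997 g → mol O = 0.20997 ÷ 15.999 = 0.013124 mol
Divide by the smallest (0.0065624 mol): C 2.000, H 4.999, N 1.000, O 2.000

C2H5NO2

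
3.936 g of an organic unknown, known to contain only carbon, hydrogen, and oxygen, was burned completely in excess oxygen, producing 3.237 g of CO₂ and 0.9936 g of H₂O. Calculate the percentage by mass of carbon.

22.45%

mol C = 3.237 g CO₂ ÷ 44.009 g/mol = 0.073553 mol
mol H = 2 × 0.9936 g H₂O ÷ 18.015 g/mol = 0.11031 mol
mass O = 3.936 − (0.88345 + 0.11119) = 2.9414 g → mol O = 2.9414 ÷ 15.999 = 0.18385 mol
mass % C = 0.88345 g ÷ 3.936 g × 100%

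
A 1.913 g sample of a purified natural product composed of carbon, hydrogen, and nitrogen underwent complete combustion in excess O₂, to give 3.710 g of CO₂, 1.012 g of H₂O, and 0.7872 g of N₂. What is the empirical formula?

mol C = 3.710 g CO₂ ÷ 44.009 g/mol = 0.084301 mol
mol H = 2 × 1.012 g H₂O ÷ 18.015 g/mol = 0.11235 mol
mol N = 2 × 0.7872 g N₂ ÷ 28.014 g/mol = 0.056200 mol
Divide by the smallest (0.056200 mol): C 1.500, H 1.999, N 1.000
Multiplying each by 2 gives whole numbers: C 3.00, H 4.00, N 2.00

C3H4N2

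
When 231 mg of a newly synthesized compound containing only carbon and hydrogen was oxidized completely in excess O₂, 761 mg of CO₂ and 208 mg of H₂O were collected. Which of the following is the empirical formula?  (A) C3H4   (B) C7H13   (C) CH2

mol C = 0.761 g CO₂ ÷ 44.009 g/mol = 0.01729 mol
mol H = 2 × 0.208 g H₂O ÷ 18.015 g/mol = 0.02309 mol
Divide by the smallest (0.01729 mol): C 1.000, H 1.335
Multiplying each by 3 gives whole numbers: C 3.00, H 4.01

(A) C3H4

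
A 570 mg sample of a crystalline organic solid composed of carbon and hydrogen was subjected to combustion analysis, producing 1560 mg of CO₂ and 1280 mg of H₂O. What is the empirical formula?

mol C = 1.56 g CO₂ ÷ 44.009 g/mol = 0.03545 mol
mol H = 2 × 1.28 g H₂O ÷ 18.015 g/mol = 0.1421 mol
Divide by the smallest (0.03545 mol): C 1.000, H 4.009

CH4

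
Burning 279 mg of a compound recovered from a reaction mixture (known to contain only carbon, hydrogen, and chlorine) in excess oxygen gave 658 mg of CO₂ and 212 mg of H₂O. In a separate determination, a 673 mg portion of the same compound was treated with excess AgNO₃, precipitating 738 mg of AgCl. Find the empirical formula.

mol C = 0.658 g CO₂ ÷ 44.009 g/mol = 0.01495 mol
mol H = 2 × 0.212 g H₂O ÷ 18.015 g/mol = 0.02354 mol
From the AgCl data: mol Cl per gram of compound = (0.738 ÷ 143.318) ÷ 0.673 = 0.007651 mol/g, so in the 0.279 g combustion sample mol Cl = 0.002135 mol
Divide by the smallest (0.002135 mol): C 7.004, H 11.025, Cl 1.000

C7H11Cl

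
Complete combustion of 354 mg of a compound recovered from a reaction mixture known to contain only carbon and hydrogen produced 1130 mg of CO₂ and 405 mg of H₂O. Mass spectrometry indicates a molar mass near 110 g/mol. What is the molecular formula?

mol C = 1.13 g CO₂ ÷ 44.009 g/mol = 0.02568 mol
mol H = 2 × 0.405 g H₂O ÷ 18.015 g/mol = 0.04496 mol
Divide by the smallest (0.02568 mol): C 1.000, H 1.751
Multiplying each by 4 gives whole numbers: C 4.00, H 7.00
Empirical formula: C4H7
Empirical-formula mass = 55.10 g/mol; 110 ÷ 55.10 ≈ 2, so the molecular formula is C8H14.

C8H14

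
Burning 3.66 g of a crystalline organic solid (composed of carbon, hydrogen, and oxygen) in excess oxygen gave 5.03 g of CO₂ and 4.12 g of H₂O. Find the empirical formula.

mol C = 5.03 g CO₂ ÷ 44.009 g/mol = 0.1143 mol
mol H = 2 × 4.12 g H₂O ÷ 18.015 g/mol = 0.4574 mol
mass O = 3.66 − (1.373 + 0.4611) = 1.826 g → mol O = 1.826 ÷ 15.999 = 0.1141 mol
Divide by the smallest (0.1141 mol): C 1.001, H 4.007, O 1.000

CH4O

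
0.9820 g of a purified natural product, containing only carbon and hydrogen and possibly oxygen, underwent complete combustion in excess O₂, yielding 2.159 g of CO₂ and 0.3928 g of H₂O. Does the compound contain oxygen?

yes

mol C = 2.159 g CO₂ ÷ 44.009 g/mol = 0.049058 mol
mol H = 2 × 0.3928 g H₂O ÷ 18.015 g/mol = 0.043608 mol
C and H account for only 0.63319 g of the 0.9820 g sample; the remaining 0.34881 g must be oxygen.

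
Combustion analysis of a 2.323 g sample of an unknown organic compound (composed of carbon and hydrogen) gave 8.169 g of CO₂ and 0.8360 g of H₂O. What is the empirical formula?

mol C = 8.169 g CO₂ ÷ 44.009 g/mol = 0.18562 mol
mol H = 2 × 0.8360 g H₂O ÷ 18.015 g/mol = 0.092812 mol
Divide by the smallest (0.092812 mol): C 2.000, H 1.000

C2H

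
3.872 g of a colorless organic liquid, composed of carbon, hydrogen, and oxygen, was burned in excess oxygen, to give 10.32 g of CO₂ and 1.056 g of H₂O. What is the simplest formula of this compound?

mol C = 10.32 g CO₂ ÷ 44.009 g/mol = 0.23450 mol
mol H = 2 × 1.056 g H₂O ÷ 18.015 g/mol = 0.11724 mol
mass O = 3.872 − (2.8165 + 0.11817) = 0.93728 g → mol O = 0.93728 ÷ 15.999 = 0.058583 mol
Divide by the smallest (0.058583 mol): C 4.003, H 2.001, O 1.000

C4H2O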